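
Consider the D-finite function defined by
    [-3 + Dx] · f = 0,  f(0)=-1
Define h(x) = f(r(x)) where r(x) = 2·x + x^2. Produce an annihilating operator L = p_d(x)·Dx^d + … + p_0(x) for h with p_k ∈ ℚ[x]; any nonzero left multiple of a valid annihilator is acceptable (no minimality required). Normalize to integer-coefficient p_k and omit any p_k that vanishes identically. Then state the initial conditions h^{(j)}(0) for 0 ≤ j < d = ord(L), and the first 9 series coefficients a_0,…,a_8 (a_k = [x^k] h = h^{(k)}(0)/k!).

f: a_k = -1, -3, -9/2, -9/2, -27/8, -81/40, -81/80, -243/560, -729/4480, …
L₀ from L_f via x↦r, Dx↦r'^{-1}Dx.
L = (-6 - 6·x) + Dx  (order 1).
h: a_k = -1, -6, -21, -54, -225/2, -999/5, -3123/10, -15363/35, -157761/280, …
ICs: h(0) = -1.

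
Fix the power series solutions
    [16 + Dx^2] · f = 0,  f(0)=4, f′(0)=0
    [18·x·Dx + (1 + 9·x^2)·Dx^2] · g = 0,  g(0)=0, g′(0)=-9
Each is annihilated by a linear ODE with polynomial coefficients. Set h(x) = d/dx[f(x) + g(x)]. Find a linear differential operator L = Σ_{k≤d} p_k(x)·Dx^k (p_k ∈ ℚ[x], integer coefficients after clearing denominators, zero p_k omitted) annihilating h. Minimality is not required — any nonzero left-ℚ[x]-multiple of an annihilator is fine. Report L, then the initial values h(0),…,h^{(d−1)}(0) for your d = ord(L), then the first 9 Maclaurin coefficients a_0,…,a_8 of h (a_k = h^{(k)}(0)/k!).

f: a_k = 4, 0, -32, 0, 128/3, 0, -1024/45, 0, 2048/315, …
g: a_k = 0, -9, 0, 27, 0, -729/5, 0, 6561/7, 0, …
Sum ⇒ L₀ = lclm(L_f,L_g) in ℚ(x)⟨Dx⟩.
Derive L from L₀ (diff closure).
L = (-13248·x + 181440·x^3 + 186624·x^5) + (-16 + 6048·x^2 + 66096·x^4 + 93312·x^6)·Dx + (-828·x + 11340·x^3 + 11664·x^5)·Dx^2 + (-1 + 378·x^2 + 4131·x^4 + 5832·x^6)·Dx^3  (order 3).
h: a_k = -9, -64, 81, 512/3, -729, -2048/15, 6561, 16384/315, -59049, …
ICs: h(0) = -9, h′(0) = -64, h′′(0) = 162.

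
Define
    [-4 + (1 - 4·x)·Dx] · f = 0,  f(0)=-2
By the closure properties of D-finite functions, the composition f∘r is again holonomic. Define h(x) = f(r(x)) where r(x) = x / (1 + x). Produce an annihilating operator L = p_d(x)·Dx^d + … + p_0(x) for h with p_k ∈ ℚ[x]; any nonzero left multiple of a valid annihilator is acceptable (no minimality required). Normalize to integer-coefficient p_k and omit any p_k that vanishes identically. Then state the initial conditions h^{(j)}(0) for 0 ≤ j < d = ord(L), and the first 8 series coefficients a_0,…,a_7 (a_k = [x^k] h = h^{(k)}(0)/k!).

f: a_k = -2, -8, -32, -128, -512, -2048, -8192, -32768, …
L₀ from L_f via x↦r, Dx↦r'^{-1}Dx.
L = 4 + (-1 + 2·x + 3·x^2)·Dx  (order 1).
h: a_k = -2, -8, -24, -72, -216, -648, -1944, -5832, …
ICs: h(0) = -2.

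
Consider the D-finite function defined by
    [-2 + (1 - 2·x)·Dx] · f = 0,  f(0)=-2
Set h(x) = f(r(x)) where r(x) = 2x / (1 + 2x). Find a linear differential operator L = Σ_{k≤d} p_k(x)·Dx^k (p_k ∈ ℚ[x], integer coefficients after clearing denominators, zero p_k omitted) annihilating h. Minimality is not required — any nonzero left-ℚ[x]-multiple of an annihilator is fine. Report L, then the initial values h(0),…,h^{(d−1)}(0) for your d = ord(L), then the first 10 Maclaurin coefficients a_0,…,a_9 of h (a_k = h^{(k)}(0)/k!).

f: a_k = -2, -4, -8, -16, -32, -64, -128, -256, -512, -1024, …
L₀ from L_f via x↦r, Dx↦r'^{-1}Dx.
L = 4 + (-1 + 4·x^2)·Dx  (order 1).
h: a_k = -2, -8, -16, -32, -64, -128, -256, -512, -1024, -2048, …
ICs: h(0) = -2.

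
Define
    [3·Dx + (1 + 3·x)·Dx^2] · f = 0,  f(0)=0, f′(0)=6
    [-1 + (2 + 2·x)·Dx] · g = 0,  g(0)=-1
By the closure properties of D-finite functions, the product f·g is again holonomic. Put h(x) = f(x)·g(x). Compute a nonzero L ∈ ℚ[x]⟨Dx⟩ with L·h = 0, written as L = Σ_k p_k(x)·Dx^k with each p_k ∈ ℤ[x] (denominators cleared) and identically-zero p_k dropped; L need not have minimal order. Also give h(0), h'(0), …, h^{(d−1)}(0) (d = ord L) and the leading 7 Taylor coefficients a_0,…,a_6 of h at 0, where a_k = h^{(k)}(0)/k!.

f: a_k = 0, 6, -9, 18, -81/2, 486/5, -243, …
g: a_k = -1, -1/2, 1/8, -1/16, 5/128, -7/256, 21/1024, …
h₀=f·g: eliminate ⇒ L₀, order ≤ 2·1.
L = (-3 + 3·x) + (8 + 8·x)·Dx + (4 + 20·x + 28·x^2 + 12·x^3)·Dx^2  (order 2).
h: a_k = 0, -6, 6, -51/4, 30, -23649/320, 60063/320, …
ICs: h(0) = 0, h′(0) = -6.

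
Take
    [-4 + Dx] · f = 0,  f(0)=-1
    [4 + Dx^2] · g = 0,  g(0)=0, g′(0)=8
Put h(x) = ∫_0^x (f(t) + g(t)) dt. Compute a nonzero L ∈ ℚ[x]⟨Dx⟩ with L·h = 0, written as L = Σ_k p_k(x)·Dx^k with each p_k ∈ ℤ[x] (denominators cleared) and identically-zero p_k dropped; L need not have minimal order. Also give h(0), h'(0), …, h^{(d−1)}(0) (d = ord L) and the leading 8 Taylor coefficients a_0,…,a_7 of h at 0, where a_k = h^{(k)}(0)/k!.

L = -16·Dx + 4·Dx^2 - 4·Dx^3 + Dx^4  (order 4).
h: a_k = 0, -1, 2, -8/3, -4, -32/15, -56/45, -256/315, …
ICs: h(0) = 0, h′(0) = -1, h′′(0) = 4, h′′′(0) = -16.

f: a_k = -1, -4, -8, -32/3, -32/3, -128/15, -256/45, -1024/315, …
g: a_k = 0, 8, 0, -16/3, 0, 16/15, 0, -32/315, …
L₀ := lclm(L_f,L_g); ord L₀ ≤ 1+2.
∫: right-multiply L₀ by Dx.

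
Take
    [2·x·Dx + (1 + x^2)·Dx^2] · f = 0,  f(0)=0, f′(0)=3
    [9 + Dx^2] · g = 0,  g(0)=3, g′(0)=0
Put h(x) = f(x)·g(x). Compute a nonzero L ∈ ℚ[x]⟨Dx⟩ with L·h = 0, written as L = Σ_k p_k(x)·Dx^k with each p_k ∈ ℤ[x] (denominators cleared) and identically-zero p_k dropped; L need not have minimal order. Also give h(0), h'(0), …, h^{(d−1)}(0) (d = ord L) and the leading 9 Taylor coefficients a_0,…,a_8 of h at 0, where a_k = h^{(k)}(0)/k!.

L = (1170 + 3834·x^2 + 4779·x^4 + 2916·x^6 + 729·x^8) + (396·x + 1044·x^3 + 972·x^5 + 324·x^7)·Dx + (220 + 768·x^2 + 1026·x^4 + 648·x^6 + 162·x^8)·Dx^2 + (44·x + 116·x^3 + 108·x^5 + 36·x^7)·Dx^3 + (10 + 38·x^2 + 55·x^4 + 36·x^6 + 9·x^8)·Dx^4  (order 4).
h: a_k = 0, 9, 0, -87/2, 0, 1827/40, 0, -16029/560, 0, …
ICs: h(0) = 0, h′(0) = 9, h′′(0) = 0, h′′′(0) = -261.

f: a_k = 0, 3, 0, -1, 0, 3/5, 0, -3/7, 0, …
g: a_k = 3, 0, -27/2, 0, 81/8, 0, -243/80, 0, 2187/4480, …
Product ⇒ symmetric product L₀, ord ≤ 4.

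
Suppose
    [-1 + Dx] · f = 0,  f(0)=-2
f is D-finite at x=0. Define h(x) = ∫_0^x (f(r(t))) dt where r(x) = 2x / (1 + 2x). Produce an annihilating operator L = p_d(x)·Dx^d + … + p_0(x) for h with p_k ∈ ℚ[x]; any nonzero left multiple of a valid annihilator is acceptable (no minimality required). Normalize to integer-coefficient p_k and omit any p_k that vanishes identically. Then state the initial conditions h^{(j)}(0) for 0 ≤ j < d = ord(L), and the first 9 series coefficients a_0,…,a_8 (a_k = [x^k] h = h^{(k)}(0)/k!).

f: a_k = -2, -2, -1, -1/3, -1/12, -1/60, -1/360, -1/2520, -1/20160, …
L₀ from L_f via x↦r, Dx↦r'^{-1}Dx.
h=∫₀ˣh₀: take L = L₀·Dx.
L = -2·Dx + (1 + 4·x + 4·x^2)·Dx^2  (order 2).
h: a_k = 0, -2, -2, 4/3, -2/3, -4/15, 76/45, -1208/315, 2182/315, …
ICs: h(0) = 0, h′(0) = -2.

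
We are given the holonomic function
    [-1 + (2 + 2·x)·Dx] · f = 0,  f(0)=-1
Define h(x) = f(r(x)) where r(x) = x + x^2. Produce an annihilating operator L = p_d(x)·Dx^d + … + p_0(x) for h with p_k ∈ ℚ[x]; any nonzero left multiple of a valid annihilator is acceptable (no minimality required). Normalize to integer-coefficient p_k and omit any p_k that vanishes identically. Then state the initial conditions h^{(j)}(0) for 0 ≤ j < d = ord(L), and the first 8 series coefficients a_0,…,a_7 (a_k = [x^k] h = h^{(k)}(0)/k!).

f: a_k = -1, -1/2, 1/8, -1/16, 5/128, -7/256, 21/1024, -33/2048, …
Change of var in L_f (x↦r) gives L₀.
L = (-1 - 2·x) + (2 + 2·x + 2·x^2)·Dx  (order 1).
h: a_k = -1, -1/2, -3/8, 3/16, -3/128, -15/256, 57/1024, -21/2048, …
ICs: h(0) = -1.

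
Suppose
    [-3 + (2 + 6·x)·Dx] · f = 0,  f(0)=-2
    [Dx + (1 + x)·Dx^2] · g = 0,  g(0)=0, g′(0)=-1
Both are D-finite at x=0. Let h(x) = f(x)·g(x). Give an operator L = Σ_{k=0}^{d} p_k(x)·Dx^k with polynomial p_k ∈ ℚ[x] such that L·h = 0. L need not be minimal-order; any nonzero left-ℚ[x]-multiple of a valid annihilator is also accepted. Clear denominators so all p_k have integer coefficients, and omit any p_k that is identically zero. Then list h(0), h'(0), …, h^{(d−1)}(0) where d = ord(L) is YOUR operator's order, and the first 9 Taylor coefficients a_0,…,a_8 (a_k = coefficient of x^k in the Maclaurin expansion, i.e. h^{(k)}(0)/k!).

f: a_k = -2, -3, 9/4, -27/8, 405/64, -1701/128, 15309/512, -72171/1024, 2814669/16384, …
g: a_k = 0, -1, 1/2, -1/3, 1/4, -1/5, 1/6, -1/7, 1/8, …
Product ⇒ symmetric product L₀, ord ≤ 2.
L = (21 + 9·x) + (-8 - 24·x)·Dx + (4 + 28·x + 60·x^2 + 36·x^3)·Dx^2  (order 2).
h: a_k = 0, 2, 2, -37/12, 5, -2917/320, 17671/960, -719709/17920, 830323/8960, …
ICs: h(0) = 0, h′(0) = 2.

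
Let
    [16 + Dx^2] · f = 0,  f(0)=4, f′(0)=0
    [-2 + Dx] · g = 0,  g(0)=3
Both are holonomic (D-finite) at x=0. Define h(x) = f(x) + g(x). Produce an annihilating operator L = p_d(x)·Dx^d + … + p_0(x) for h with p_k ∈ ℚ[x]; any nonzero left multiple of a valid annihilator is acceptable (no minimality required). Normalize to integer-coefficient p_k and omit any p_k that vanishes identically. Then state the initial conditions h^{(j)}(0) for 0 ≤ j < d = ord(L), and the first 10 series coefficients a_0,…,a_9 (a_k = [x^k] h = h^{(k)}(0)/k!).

f: a_k = 4, 0, -32, 0, 128/3, 0, -1024/45, 0, 2048/315, 0, …
g: a_k = 3, 6, 6, 4, 2, 4/5, 4/15, 8/105, 2/105, 4/945, …
Sum ⇒ L₀ = lclm(L_f,L_g) in ℚ(x)⟨Dx⟩.
L = -32 + 16·Dx - 2·Dx^2 + Dx^3  (order 3).
h: a_k = 7, 6, -26, 4, 134/3, 4/5, -1012/45, 8/105, 2054/315, 4/945, …
ICs: h(0) = 7, h′(0) = 6, h′′(0) = -52.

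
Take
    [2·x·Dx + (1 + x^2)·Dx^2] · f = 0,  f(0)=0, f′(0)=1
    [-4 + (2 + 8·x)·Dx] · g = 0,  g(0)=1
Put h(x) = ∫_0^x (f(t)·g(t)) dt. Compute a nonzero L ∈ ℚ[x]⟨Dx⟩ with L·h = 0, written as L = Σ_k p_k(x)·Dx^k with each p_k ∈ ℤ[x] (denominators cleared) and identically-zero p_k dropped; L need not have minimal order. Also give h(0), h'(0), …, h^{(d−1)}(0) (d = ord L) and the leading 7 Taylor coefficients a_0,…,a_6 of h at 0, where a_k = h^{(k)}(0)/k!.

L = (12 - 4·x - 4·x^2)·Dx + (-4 - 14·x + 12·x^2 + 16·x^3)·Dx^2 + (1 + 8·x + 17·x^2 + 8·x^3 + 16·x^4)·Dx^3  (order 3).
h: a_k = 0, 0, 1/2, 2/3, -7/12, 2/3, -137/90, …
ICs: h(0) = 0, h′(0) = 0, h′′(0) = 1.

f: a_k = 0, 1, 0, -1/3, 0, 1/5, 0, …
g: a_k = 1, 2, -2, 4, -10, 28, -84, …
h₀=f·g: eliminate ⇒ L₀, order ≤ 2·1.
Integrate: L := L₀·Dx.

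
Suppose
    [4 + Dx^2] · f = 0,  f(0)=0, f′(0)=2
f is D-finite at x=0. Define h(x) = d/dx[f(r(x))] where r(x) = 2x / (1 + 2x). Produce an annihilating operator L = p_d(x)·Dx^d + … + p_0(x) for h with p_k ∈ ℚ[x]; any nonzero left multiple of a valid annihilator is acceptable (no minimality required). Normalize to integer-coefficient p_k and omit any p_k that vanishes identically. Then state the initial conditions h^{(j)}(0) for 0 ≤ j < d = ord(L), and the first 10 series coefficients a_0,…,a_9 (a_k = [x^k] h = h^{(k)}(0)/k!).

f: a_k = 0, 2, 0, -4/3, 0, 4/15, 0, -8/315, 0, 4/2835, …
f∘r: x↦r, Dx↦Dx/r' in L_f ⇒ L₀.
Derive L from L₀ (diff closure).
L = (40 + 96·x + 96·x^2) + (12 + 72·x + 144·x^2 + 96·x^3)·Dx + (1 + 8·x + 24·x^2 + 32·x^3 + 16·x^4)·Dx^2  (order 2).
h: a_k = 4, -16, 16, 128, -2752/3, 3840, -565504/45, 1552384/45, -25222144/315, 9367552/63, …
ICs: h(0) = 4, h′(0) = -16.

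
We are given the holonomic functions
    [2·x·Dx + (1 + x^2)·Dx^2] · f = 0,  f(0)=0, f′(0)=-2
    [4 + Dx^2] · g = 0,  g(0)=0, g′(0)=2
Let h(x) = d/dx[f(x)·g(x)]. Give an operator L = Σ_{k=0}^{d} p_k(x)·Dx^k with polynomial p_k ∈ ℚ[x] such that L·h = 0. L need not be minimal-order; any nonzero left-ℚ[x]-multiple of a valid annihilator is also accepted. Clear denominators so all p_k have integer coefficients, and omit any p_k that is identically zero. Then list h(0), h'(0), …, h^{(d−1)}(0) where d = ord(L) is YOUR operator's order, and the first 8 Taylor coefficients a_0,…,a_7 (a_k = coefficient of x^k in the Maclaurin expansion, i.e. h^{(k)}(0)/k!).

f: a_k = 0, -2, 0, 2/3, 0, -2/5, 0, 2/7, …
g: a_k = 0, 2, 0, -4/3, 0, 4/15, 0, -8/315, …
Sym-product of L_f,L_g gives L₀ (≤ ord 4).
h=h₀': d/dx-closure on L₀ ⇒ L.
L = (512 + 1824·x^2 + 2768·x^4 + 1920·x^6 + 912·x^8 + 320·x^10 + 64·x^12) + (248·x + 944·x^3 + 1240·x^5 + 800·x^7 + 320·x^9 + 64·x^11)·Dx + (168 + 652·x^2 + 1080·x^4 + 892·x^6 + 488·x^8 + 176·x^10 + 32·x^12)·Dx^2 + (62·x + 236·x^3 + 310·x^5 + 200·x^7 + 80·x^9 + 16·x^11)·Dx^3 + (10 + 49·x^2 + 97·x^4 + 103·x^6 + 65·x^8 + 24·x^10 + 4·x^12)·Dx^4  (order 4).
h: a_k = 0, -8, 0, 16, 0, -40/3, 0, 32/3, …
ICs: h(0) = 0, h′(0) = -8, h′′(0) = 0, h′′′(0) = 96.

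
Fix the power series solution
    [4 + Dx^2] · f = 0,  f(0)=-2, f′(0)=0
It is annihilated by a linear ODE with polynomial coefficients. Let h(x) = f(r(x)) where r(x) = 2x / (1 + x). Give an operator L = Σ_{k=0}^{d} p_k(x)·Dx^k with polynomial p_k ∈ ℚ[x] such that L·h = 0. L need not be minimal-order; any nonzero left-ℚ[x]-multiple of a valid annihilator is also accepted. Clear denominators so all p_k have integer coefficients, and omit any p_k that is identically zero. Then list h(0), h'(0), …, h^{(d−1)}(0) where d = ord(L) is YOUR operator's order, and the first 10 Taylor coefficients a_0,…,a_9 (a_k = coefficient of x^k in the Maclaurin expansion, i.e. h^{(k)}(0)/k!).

f: a_k = -2, 0, 4, 0, -4/3, 0, 8/45, 0, -4/315, 0, …
f∘r: x↦r, Dx↦Dx/r' in L_f ⇒ L₀.
L = 16 + (2 + 6·x + 6·x^2 + 2·x^3)·Dx + (1 + 4·x + 6·x^2 + 4·x^3 + x^4)·Dx^2  (order 2).
h: a_k = -2, 0, 16, -32, 80/3, 64/3, -5488/45, 1312/5, -25136/63, 143488/315, …
ICs: h(0) = -2, h′(0) = 0.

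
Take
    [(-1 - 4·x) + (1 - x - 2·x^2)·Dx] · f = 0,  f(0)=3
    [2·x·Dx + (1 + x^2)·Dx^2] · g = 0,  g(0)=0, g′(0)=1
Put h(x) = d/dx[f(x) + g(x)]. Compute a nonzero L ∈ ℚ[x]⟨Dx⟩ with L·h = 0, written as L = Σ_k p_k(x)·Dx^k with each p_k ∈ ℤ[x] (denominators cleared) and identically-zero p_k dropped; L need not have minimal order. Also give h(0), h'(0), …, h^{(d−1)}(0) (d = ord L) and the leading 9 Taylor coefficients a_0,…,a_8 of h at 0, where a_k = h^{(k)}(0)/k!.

f: a_k = 3, 3, 9, 15, 33, 63, 129, 255, 513, …
g: a_k = 0, 1, 0, -1/3, 0, 1/5, 0, -1/7, 0, …
f+g: L₀ = lclm(L_f,L_g), ord ≤ 1+2.
Derive L from L₀ (diff closure).
L = (-6 + 24·x + 162·x^2 + 240·x^3 + 384·x^4 + 48·x^6) + (16 + 74·x + 88·x^2 + 226·x^3 + 212·x^4 + 304·x^5 + 12·x^6 + 48·x^7)·Dx + (-3 - 4·x - 8·x^2 + 28·x^3 + 27·x^4 + 36·x^5 + 40·x^6 + 4·x^7 + 8·x^8)·Dx^2  (order 2).
h: a_k = 4, 18, 44, 132, 316, 774, 1784, 4104, 9208, …
ICs: h(0) = 4, h′(0) = 18.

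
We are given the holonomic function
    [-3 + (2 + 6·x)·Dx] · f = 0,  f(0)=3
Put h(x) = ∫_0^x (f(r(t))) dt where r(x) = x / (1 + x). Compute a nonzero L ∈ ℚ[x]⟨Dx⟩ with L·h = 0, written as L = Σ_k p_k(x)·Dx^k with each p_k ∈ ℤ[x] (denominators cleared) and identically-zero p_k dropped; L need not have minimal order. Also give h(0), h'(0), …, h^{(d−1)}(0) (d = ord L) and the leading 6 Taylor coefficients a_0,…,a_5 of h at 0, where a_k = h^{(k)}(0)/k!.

f: a_k = 3, 9/2, -27/8, 81/16, -1215/128, 5103/256, …
L₀ from L_f via x↦r, Dx↦r'^{-1}Dx.
Integrate: L := L₀·Dx.
L = -3·Dx + (2 + 10·x + 8·x^2)·Dx^2  (order 2).
h: a_k = 0, 3, 9/4, -21/8, 261/64, -5031/640, …
ICs: h(0) = 0, h′(0) = 3.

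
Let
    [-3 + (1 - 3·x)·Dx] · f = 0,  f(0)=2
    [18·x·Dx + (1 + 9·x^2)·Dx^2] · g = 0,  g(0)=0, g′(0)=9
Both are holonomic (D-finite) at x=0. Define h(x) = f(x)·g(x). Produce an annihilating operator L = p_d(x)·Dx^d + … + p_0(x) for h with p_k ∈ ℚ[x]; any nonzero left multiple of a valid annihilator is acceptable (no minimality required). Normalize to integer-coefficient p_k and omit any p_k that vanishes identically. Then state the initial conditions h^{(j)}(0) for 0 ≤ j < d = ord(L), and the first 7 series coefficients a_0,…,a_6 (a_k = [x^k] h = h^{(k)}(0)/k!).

f: a_k = 2, 6, 18, 54, 162, 486, 1458, …
g: a_k = 0, 9, 0, -27, 0, 729/5, 0, …
f·g: L₀ = L_f ⊗_s L_g, ord ≤ 1·2.
L = 54·x + (6 - 18·x + 108·x^2)·Dx + (-1 + 3·x - 9·x^2 + 27·x^3)·Dx^2  (order 2).
h: a_k = 0, 18, 54, 108, 324, 6318/5, 18954/5, …
ICs: h(0) = 0, h′(0) = 18.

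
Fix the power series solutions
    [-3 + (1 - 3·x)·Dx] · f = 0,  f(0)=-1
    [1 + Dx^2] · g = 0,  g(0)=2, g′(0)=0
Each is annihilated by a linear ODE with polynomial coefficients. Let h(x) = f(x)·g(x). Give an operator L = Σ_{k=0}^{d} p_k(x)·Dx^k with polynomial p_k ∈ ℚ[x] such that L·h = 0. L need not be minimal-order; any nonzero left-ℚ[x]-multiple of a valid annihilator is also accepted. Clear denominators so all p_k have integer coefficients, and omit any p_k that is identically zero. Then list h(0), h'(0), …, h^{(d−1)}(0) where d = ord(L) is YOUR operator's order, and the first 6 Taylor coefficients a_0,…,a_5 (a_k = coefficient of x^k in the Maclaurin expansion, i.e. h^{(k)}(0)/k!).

L = (-1 + 3·x) + 6·Dx + (-1 + 3·x)·Dx^2  (order 2).
h: a_k = -2, -6, -17, -51, -1837/12, -1837/4, …
ICs: h(0) = -2, h′(0) = -6.

f: a_k = -1, -3, -9, -27, -81, -243, …
g: a_k = 2, 0, -1, 0, 1/12, 0, …
L₀ := L_f ⊗_s L_g (sym. prod.), ord ≤ 2.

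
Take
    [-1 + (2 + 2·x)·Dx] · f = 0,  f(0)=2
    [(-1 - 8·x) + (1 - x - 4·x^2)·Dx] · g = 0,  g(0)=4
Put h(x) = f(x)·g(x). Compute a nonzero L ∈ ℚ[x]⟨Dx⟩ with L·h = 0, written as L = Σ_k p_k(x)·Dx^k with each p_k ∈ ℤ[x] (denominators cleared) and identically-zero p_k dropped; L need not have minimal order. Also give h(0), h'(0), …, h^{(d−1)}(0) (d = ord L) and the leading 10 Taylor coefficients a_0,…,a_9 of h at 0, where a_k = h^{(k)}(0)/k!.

L = (3 + 17·x + 12·x^2) + (-2 + 10·x^2 + 8·x^3)·Dx  (order 1).
h: a_k = 8, 12, 43, 183/2, 4211/16, 20141/32, 215295/128, 1075135/256, 44759491/4096, 227136977/8192, …
ICs: h(0) = 8.

f: a_k = 2, 1, -1/4, 1/8, -5/64, 7/128, -21/512, 33/1024, -429/16384, 715/32768, …
g: a_k = 4, 4, 20, 36, 116, 260, 724, 1764, 4660, 11716, …
L₀ := L_f ⊗_s L_g (sym. prod.), ord ≤ 1.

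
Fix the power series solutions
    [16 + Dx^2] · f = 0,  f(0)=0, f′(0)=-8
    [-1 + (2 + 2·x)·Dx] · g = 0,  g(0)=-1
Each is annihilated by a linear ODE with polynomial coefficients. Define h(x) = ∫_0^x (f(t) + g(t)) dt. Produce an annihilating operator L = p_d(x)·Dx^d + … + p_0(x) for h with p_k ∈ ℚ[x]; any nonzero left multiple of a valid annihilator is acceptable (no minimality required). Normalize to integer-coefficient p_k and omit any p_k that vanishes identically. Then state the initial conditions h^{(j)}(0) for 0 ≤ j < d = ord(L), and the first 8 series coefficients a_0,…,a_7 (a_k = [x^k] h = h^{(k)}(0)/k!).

f: a_k = 0, -8, 0, 64/3, 0, -256/15, 0, 2048/315, …
g: a_k = -1, -1/2, 1/8, -1/16, 5/128, -7/256, 21/1024, -33/2048, …
Weyl lclm of L_f,L_g ⇒ L₀ (ord ≤ 3).
h=∫₀ˣh₀: take L = L₀·Dx.
L = (-1072 - 2048·x - 1024·x^2)·Dx + (2016 + 6112·x + 6144·x^2 + 2048·x^3)·Dx^2 + (-67 - 128·x - 64·x^2)·Dx^3 + (126 + 382·x + 384·x^2 + 128·x^3)·Dx^4  (order 4).
h: a_k = 0, -1, -17/4, 1/24, 1021/192, 1/128, -65641/23040, 3/1024, …
ICs: h(0) = 0, h′(0) = -1, h′′(0) = -17/2, h′′′(0) = 1/4.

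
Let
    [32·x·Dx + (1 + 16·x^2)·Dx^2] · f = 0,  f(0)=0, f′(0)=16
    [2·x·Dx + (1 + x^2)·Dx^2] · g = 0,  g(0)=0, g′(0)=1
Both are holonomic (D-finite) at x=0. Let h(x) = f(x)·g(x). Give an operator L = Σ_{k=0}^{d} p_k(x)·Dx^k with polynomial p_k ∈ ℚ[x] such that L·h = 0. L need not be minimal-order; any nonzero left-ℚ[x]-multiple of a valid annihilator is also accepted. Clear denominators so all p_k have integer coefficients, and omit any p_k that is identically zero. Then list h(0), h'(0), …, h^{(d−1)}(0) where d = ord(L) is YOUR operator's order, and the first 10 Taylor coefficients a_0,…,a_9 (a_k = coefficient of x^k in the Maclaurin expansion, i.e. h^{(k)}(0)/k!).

f: a_k = 0, 16, 0, -256/3, 0, 4096/5, 0, -65536/7, 0, 1048576/9, …
g: a_k = 0, 1, 0, -1/3, 0, 1/5, 0, -1/7, 0, 1/9, …
L₀ := L_f ⊗_s L_g (sym. prod.), ord ≤ 4.
L = (-384·x - 10880·x^3 - 16384·x^5 + 34816·x^7 + 98304·x^9)·Dx + (-68 - 3916·x^2 - 19584·x^4 - 14336·x^6 + 121856·x^8 + 147456·x^10)·Dx^2 + (-136·x - 2632·x^3 - 6528·x^5 + 16448·x^7 + 69632·x^9 + 49152·x^11)·Dx^3 + (-1 - 34·x^2 - 305·x^4 + 4880·x^8 + 8704·x^10 + 4096·x^12)·Dx^4  (order 4).
h: a_k = 0, 0, 16, 0, -272/3, 0, 38288/45, 0, -1013744/105, 0, …
ICs: h(0) = 0, h′(0) = 0, h′′(0) = 32, h′′′(0) = 0.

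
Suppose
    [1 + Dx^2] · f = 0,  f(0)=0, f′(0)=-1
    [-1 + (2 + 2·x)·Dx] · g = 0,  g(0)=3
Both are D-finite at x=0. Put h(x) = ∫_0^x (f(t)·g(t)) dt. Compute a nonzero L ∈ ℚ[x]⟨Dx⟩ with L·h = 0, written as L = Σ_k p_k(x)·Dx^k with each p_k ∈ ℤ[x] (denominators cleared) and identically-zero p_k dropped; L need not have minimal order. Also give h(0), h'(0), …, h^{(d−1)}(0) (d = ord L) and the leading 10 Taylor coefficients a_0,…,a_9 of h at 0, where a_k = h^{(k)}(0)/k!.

f: a_k = 0, -1, 0, 1/6, 0, -1/120, 0, 1/5040, 0, -1/362880, …
g: a_k = 3, 3/2, -3/8, 3/16, -15/128, 21/256, -63/1024, 99/2048, -1287/32768, 2145/65536, …
Product ⇒ symmetric product L₀, ord ≤ 2.
h=∫₀ˣh₀: take L = L₀·Dx.
L = (7 + 8·x + 4·x^2)·Dx + (-4 - 4·x)·Dx^2 + (4 + 8·x + 4·x^2)·Dx^3  (order 3).
h: a_k = 0, 0, -3/2, -1/2, 7/32, 1/80, 19/3840, -81/8960, 983/172032, -7727/1935360, …
ICs: h(0) = 0, h′(0) = 0, h′′(0) = -3.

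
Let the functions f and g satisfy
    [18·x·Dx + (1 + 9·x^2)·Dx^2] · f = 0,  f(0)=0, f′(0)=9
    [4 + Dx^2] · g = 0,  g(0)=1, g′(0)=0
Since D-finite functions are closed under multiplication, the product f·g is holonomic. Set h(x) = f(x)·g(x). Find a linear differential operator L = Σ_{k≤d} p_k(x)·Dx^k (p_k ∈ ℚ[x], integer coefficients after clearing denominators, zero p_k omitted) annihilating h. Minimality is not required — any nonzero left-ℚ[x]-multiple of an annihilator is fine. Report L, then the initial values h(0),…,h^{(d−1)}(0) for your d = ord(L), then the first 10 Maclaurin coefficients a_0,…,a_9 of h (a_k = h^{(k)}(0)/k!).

L = (2080 + 50256·x^2 + 89424·x^4 + 186624·x^6 + 419904·x^8) + (3168·x + 38880·x^3 + 139968·x^5 + 419904·x^7)·Dx + (572 + 13788·x^2 + 33048·x^4 + 93312·x^6 + 209952·x^8)·Dx^2 + (792·x + 9720·x^3 + 34992·x^5 + 104976·x^7)·Dx^3 + (13 + 306·x^2 + 2673·x^4 + 11664·x^6 + 26244·x^8)·Dx^4  (order 4).
h: a_k = 0, 9, 0, -45, 0, 1029/5, 0, -43669/35, 0, 298733/35, …
ICs: h(0) = 0, h′(0) = 9, h′′(0) = 0, h′′′(0) = -270.

f: a_k = 0, 9, 0, -27, 0, 729/5, 0, -6561/7, 0, 6561, …
g: a_k = 1, 0, -2, 0, 2/3, 0, -4/45, 0, 2/315, 0, …
h₀=f·g: eliminate ⇒ L₀, order ≤ 2·2.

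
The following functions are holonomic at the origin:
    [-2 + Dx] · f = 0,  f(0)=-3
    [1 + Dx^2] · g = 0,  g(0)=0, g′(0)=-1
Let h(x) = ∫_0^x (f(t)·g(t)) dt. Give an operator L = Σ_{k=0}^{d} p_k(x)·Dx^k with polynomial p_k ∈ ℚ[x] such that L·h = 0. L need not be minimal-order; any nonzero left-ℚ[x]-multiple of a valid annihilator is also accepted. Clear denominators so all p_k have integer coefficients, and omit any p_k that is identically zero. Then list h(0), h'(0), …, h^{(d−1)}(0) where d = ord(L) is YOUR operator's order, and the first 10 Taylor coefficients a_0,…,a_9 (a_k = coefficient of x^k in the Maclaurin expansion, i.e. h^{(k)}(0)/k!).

f: a_k = -3, -6, -6, -4, -2, -4/5, -4/15, -8/105, -2/105, -4/945, …
g: a_k = 0, -1, 0, 1/6, 0, -1/120, 0, 1/5040, 0, -1/362880, …
h₀=f·g: eliminate ⇒ L₀, order ≤ 1·2.
h=∫h₀ ⇒ L = L₀·Dx.
L = 5·Dx - 4·Dx^2 + Dx^3  (order 3).
h: a_k = 0, 0, 3/2, 2, 11/8, 3/5, 41/240, 11/420, -29/13440, -1/360, …
ICs: h(0) = 0, h′(0) = 0, h′′(0) = 3.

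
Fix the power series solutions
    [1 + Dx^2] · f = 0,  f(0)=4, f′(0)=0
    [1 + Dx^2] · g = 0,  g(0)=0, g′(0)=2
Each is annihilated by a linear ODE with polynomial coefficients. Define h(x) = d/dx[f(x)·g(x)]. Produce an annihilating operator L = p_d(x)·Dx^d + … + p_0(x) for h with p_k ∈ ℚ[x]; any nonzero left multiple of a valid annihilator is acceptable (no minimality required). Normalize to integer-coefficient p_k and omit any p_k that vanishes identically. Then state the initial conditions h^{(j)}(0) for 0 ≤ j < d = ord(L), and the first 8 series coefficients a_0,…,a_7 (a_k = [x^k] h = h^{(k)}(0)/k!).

L = 4 + Dx^2  (order 2).
h: a_k = 8, 0, -16, 0, 16/3, 0, -32/45, 0, …
ICs: h(0) = 8, h′(0) = 0.

f: a_k = 4, 0, -2, 0, 1/6, 0, -1/180, 0, …
g: a_k = 0, 2, 0, -1/3, 0, 1/60, 0, -1/2520, …
Product ⇒ symmetric product L₀, ord ≤ 4.
Differentiate: ansatz ord ≤ ord L₀ ⇒ L.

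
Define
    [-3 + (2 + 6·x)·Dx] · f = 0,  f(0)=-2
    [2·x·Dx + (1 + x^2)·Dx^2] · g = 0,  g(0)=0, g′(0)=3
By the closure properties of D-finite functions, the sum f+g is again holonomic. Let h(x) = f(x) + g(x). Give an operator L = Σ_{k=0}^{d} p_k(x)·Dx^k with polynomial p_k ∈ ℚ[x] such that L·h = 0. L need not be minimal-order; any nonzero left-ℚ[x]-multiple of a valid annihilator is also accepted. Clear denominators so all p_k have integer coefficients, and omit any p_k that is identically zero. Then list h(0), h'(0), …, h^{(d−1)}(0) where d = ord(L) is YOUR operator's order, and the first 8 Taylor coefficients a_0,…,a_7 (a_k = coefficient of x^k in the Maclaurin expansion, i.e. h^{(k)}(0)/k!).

L = (-12 - 90·x + 36·x^2 + 54·x^3)·Dx + (-35 - 48·x - 102·x^2 + 144·x^3 + 189·x^4)·Dx^2 + (-6 - 10·x + 36·x^2 + 44·x^3 + 42·x^4 + 54·x^5)·Dx^3  (order 3).
h: a_k = -2, 0, 9/4, -35/8, 405/64, -8121/640, 15309/512, -508269/7168, …
ICs: h(0) = -2, h′(0) = 0, h′′(0) = 9/2.

f: a_k = -2, -3, 9/4, -27/8, 405/64, -1701/128, 15309/512, -72171/1024, …
g: a_k = 0, 3, 0, -1, 0, 3/5, 0, -3/7, …
f+g: L₀ = lclm(L_f,L_g), ord ≤ 1+2.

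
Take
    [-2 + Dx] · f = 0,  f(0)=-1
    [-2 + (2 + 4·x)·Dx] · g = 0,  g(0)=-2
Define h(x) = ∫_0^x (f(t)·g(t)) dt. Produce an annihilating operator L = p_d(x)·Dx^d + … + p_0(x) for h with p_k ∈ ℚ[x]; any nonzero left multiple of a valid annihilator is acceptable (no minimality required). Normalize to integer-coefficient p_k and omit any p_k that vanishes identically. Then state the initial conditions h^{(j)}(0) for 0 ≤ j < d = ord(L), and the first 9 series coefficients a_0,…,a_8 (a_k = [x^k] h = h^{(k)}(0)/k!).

f: a_k = -1, -2, -2, -4/3, -2/3, -4/15, -4/45, -8/315, -2/315, …
g: a_k = -2, -2, 1, -1, 5/4, -7/4, 21/8, -33/8, 429/64, …
L₀ := L_f ⊗_s L_g (sym. prod.), ord ≤ 1.
Integrate: L := L₀·Dx.
L = (-3 - 4·x)·Dx + (1 + 2·x)·Dx^2  (order 2).
h: a_k = 0, 2, 3, 7/3, 17/12, 11/20, 107/360, -89/2520, 1123/6720, …
ICs: h(0) = 0, h′(0) = 2.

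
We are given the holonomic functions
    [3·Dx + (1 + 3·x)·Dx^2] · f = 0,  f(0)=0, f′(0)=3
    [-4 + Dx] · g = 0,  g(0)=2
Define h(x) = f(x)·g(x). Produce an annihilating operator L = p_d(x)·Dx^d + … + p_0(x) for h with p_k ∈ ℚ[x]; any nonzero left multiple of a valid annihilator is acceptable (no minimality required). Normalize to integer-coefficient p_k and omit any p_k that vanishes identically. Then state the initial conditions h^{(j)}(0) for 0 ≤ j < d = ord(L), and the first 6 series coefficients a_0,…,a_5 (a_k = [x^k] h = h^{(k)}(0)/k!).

f: a_k = 0, 3, -9/2, 9, -81/4, 243/5, …
g: a_k = 2, 8, 16, 64/3, 64/3, 256/15, …
h₀=f·g: eliminate ⇒ L₀, order ≤ 2·1.
L = (4 + 48·x) + (-5 - 24·x)·Dx + (1 + 3·x)·Dx^2  (order 2).
h: a_k = 0, 6, 15, 30, 47/2, 236/5, …
ICs: h(0) = 0, h′(0) = 6.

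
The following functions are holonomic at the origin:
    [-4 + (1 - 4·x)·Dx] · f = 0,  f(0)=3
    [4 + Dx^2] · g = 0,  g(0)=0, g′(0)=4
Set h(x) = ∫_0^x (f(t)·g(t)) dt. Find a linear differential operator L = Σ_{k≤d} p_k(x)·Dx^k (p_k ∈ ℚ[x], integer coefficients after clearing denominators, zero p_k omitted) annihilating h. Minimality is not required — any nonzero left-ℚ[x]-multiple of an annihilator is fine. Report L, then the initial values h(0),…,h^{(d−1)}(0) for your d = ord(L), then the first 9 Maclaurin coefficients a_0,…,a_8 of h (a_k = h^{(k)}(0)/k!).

L = (-4 + 16·x)·Dx + 8·Dx^2 + (-1 + 4·x)·Dx^3  (order 3).
h: a_k = 0, 0, 6, 16, 46, 736/5, 7364/15, 8416/5, 618574/105, …
ICs: h(0) = 0, h′(0) = 0, h′′(0) = 12.

f: a_k = 3, 12, 48, 192, 768, 3072, 12288, 49152, 196608, …
g: a_k = 0, 4, 0, -8/3, 0, 8/15, 0, -16/315, 0, …
Sym-product of L_f,L_g gives L₀ (≤ ord 2).
h=∫₀ˣh₀: take L = L₀·Dx.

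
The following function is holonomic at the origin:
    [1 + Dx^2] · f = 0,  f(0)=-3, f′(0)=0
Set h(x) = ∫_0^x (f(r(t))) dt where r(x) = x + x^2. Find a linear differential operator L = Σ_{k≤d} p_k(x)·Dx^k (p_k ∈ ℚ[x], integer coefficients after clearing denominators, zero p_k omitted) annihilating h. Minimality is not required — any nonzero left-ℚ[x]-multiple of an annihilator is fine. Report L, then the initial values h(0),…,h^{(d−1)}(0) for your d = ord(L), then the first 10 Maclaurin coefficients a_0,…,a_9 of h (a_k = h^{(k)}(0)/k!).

f: a_k = -3, 0, 3/2, 0, -1/8, 0, 1/240, 0, -1/13440, 0, …
L₀ from L_f via x↦r, Dx↦r'^{-1}Dx.
h=∫₀ˣh₀: take L = L₀·Dx.
L = (1 + 6·x + 12·x^2 + 8·x^3)·Dx - 2·Dx^2 + (1 + 2·x)·Dx^3  (order 3).
h: a_k = 0, -3, 0, 1/2, 3/4, 11/40, -1/12, -179/1680, -19/320, -841/120960, …
ICs: h(0) = 0, h′(0) = -3, h′′(0) = 0.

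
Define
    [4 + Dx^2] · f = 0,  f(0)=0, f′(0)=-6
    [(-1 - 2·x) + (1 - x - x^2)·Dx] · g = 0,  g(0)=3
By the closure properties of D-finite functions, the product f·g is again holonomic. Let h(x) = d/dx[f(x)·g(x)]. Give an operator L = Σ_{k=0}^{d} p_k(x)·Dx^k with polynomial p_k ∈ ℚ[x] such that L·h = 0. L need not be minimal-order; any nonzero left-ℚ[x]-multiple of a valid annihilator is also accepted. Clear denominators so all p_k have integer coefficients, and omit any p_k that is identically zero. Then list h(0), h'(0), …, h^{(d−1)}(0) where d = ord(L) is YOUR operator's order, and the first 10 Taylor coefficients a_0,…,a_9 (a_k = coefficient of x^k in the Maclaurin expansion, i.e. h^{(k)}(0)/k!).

L = (-6 - 16·x - 8·x^2 + 16·x^3 + 8·x^4) + (-1 + 2·x + 12·x^2 + 8·x^3)·Dx + (1 - 3·x - x^2 + 4·x^3 + 2·x^4)·Dx^2  (order 2).
h: a_k = -18, -36, -72, -168, -342, -3312/5, -1250, -80912/35, -4208, -476612/63, …
ICs: h(0) = -18, h′(0) = -36.

f: a_k = 0, -6, 0, 4, 0, -4/5, 0, 8/105, 0, -4/945, …
g: a_k = 3, 3, 6, 9, 15, 24, 39, 63, 102, 165, …
Product ⇒ symmetric product L₀, ord ≤ 2.
h=h₀': d/dx-closure on L₀ ⇒ L.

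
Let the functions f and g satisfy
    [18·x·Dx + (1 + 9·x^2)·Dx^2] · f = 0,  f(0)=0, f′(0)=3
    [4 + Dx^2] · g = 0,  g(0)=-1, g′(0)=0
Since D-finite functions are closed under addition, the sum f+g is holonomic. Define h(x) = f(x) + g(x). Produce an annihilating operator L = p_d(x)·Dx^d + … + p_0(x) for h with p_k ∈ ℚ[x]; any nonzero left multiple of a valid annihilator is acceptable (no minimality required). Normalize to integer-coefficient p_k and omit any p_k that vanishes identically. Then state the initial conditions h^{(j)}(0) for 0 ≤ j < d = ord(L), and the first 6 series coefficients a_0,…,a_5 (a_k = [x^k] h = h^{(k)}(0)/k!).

L = (-3744·x + 37584·x^3 + 11664·x^5)·Dx + (-28 + 864·x^2 + 10692·x^4 + 5832·x^6)·Dx^2 + (-936·x + 9396·x^3 + 2916·x^5)·Dx^3 + (-7 + 216·x^2 + 2673·x^4 + 1458·x^6)·Dx^4  (order 4).
h: a_k = -1, 3, 2, -9, -2/3, 243/5, …
ICs: h(0) = -1, h′(0) = 3, h′′(0) = 4, h′′′(0) = -54.

f: a_k = 0, 3, 0, -9, 0, 243/5, …
g: a_k = -1, 0, 2, 0, -2/3, 0, …
Weyl lclm of L_f,L_g ⇒ L₀ (ord ≤ 4).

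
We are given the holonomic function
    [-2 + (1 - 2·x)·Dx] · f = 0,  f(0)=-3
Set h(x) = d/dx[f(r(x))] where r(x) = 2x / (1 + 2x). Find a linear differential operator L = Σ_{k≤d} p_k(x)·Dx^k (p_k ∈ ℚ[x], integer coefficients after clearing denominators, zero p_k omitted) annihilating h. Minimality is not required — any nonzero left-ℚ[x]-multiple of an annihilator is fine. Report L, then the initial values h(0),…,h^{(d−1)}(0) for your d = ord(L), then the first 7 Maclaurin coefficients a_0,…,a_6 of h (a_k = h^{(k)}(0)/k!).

L = 4 + (-1 + 2·x)·Dx  (order 1).
h: a_k = -12, -48, -144, -384, -960, -2304, -5376, …
ICs: h(0) = -12.

f: a_k = -3, -6, -12, -24, -48, -96, -192, …
L₀ from L_f via x↦r, Dx↦r'^{-1}Dx.
h=h₀': d/dx-closure on L₀ ⇒ L.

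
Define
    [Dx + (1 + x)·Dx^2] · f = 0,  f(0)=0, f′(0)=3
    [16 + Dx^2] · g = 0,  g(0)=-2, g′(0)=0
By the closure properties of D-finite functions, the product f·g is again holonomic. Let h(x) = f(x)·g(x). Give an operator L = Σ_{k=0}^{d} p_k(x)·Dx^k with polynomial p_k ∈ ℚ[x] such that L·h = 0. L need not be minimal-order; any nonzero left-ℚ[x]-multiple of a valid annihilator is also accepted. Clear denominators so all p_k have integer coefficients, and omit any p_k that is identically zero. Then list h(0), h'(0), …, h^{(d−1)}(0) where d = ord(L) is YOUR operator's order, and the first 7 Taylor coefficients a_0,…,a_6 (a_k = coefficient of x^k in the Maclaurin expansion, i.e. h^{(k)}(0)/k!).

f: a_k = 0, 3, -3/2, 1, -3/4, 3/5, -1/2, …
g: a_k = -2, 0, 16, 0, -64/3, 0, 512/45, …
h₀=f·g: eliminate ⇒ L₀, order ≤ 2·2.
L = (15072 + 62976·x + 97024·x^2 + 65536·x^3 + 16384·x^4) + (1984 + 6080·x + 6144·x^2 + 2048·x^3)·Dx + (1950 + 8000·x + 12192·x^2 + 8192·x^3 + 2048·x^4)·Dx^2 + (124 + 380·x + 384·x^2 + 128·x^3)·Dx^3 + (63 + 254·x + 383·x^2 + 256·x^3 + 64·x^4)·Dx^4  (order 4).
h: a_k = 0, -6, 3, 46, -45/2, -246/5, 21, …
ICs: h(0) = 0, h′(0) = -6, h′′(0) = 6, h′′′(0) = 276.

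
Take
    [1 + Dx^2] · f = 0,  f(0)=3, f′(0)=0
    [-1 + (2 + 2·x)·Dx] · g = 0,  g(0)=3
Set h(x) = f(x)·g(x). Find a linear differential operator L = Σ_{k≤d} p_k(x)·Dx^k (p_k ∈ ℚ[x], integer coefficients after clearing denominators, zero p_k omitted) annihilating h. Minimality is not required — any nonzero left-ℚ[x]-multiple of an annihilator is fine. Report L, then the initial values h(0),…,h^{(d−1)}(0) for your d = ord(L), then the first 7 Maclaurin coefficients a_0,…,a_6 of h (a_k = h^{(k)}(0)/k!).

f: a_k = 3, 0, -3/2, 0, 1/8, 0, -1/240, …
g: a_k = 3, 3/2, -3/8, 3/16, -15/128, 21/256, -63/1024, …
Product ⇒ symmetric product L₀, ord ≤ 2.
L = (7 + 8·x + 4·x^2) + (-4 - 4·x)·Dx + (4 + 8·x + 4·x^2)·Dx^2  (order 2).
h: a_k = 9, 9/2, -45/8, -27/16, 75/128, 39/256, -349/5120, …
ICs: h(0) = 9, h′(0) = 9/2.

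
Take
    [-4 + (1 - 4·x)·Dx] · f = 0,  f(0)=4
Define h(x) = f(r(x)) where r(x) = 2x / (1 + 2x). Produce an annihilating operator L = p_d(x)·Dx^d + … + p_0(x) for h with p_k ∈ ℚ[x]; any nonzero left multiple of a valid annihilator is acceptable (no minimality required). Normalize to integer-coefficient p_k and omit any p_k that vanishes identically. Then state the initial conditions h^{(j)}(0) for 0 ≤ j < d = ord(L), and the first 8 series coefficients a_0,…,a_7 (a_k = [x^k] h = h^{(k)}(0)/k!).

f: a_k = 4, 16, 64, 256, 1024, 4096, 16384, 65536, …
Change of var in L_f (x↦r) gives L₀.
L = 8 + (-1 + 4·x + 12·x^2)·Dx  (order 1).
h: a_k = 4, 32, 192, 1152, 6912, 41472, 248832, 1492992, …
ICs: h(0) = 4.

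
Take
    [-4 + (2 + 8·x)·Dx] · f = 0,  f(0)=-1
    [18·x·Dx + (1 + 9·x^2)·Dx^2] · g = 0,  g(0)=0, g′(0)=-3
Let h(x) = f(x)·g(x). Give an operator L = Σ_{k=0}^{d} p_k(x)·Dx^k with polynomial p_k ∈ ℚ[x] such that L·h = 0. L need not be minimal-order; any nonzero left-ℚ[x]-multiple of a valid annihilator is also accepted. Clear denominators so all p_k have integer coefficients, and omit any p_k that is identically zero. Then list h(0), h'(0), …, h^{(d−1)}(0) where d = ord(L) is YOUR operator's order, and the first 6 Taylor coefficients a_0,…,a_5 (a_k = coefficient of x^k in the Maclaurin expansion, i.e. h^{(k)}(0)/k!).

L = (12 - 36·x - 36·x^2) + (-4 + 2·x + 108·x^2 + 144·x^3)·Dx + (1 + 8·x + 25·x^2 + 72·x^3 + 144·x^4)·Dx^2  (order 2).
h: a_k = 0, 3, 6, -15, -6, 183/5, …
ICs: h(0) = 0, h′(0) = 3.

f: a_k = -1, -2, 2, -4, 10, -28, …
g: a_k = 0, -3, 0, 9, 0, -243/5, …
f·g: L₀ = L_f ⊗_s L_g, ord ≤ 1·2.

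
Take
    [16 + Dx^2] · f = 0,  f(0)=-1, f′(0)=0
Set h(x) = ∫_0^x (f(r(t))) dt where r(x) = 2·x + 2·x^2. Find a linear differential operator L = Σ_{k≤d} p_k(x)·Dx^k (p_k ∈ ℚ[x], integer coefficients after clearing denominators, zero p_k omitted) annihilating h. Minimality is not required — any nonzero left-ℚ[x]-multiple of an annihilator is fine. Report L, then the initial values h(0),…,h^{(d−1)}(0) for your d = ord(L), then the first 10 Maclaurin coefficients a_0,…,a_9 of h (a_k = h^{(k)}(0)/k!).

L = (64 + 384·x + 768·x^2 + 512·x^3)·Dx - 2·Dx^2 + (1 + 2·x)·Dx^3  (order 3).
h: a_k = 0, -1, 0, 32/3, 16, -416/15, -1024/9, -29696/315, 2816/15, 1535488/2835, …
ICs: h(0) = 0, h′(0) = -1, h′′(0) = 0.

f: a_k = -1, 0, 8, 0, -32/3, 0, 256/45, 0, -512/315, 0, …
Change of var in L_f (x↦r) gives L₀.
∫: right-multiply L₀ by Dx.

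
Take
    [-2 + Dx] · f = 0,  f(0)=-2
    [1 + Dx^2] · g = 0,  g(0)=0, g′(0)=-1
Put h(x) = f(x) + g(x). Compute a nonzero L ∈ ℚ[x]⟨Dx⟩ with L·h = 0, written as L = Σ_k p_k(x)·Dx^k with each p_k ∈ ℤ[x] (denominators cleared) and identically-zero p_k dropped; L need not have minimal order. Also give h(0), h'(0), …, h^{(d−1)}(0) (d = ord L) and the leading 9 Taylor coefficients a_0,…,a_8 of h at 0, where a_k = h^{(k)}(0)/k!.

f: a_k = -2, -4, -4, -8/3, -4/3, -8/15, -8/45, -16/315, -4/315, …
g: a_k = 0, -1, 0, 1/6, 0, -1/120, 0, 1/5040, 0, …
h₀=f+g: left-lcm gives L₀, ord ≤ 3.
L = -2 + Dx - 2·Dx^2 + Dx^3  (order 3).
h: a_k = -2, -5, -4, -5/2, -4/3, -13/24, -8/45, -17/336, -4/315, …
ICs: h(0) = -2, h′(0) = -5, h′′(0) = -8.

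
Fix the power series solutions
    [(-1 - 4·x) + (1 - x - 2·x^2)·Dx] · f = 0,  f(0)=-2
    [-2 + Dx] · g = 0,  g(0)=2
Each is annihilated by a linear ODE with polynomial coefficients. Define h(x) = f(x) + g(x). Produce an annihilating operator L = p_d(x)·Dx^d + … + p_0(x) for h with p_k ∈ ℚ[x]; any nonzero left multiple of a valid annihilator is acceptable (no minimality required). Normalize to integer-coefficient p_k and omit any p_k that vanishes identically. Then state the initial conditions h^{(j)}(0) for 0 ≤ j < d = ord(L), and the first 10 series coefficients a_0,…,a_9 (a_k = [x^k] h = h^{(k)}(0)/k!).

L = (-8 - 12·x - 72·x^2 - 32·x^3) + (2 + 20·x + 36·x^2 - 16·x^3 - 16·x^4)·Dx + (1 - 7·x + 16·x^3 + 8·x^4)·Dx^2  (order 2).
h: a_k = 0, 2, -2, -22/3, -62/3, -622/15, -3862/45, -53534/315, -107726/315, -1933462/2835, …
ICs: h(0) = 0, h′(0) = 2.

f: a_k = -2, -2, -6, -10, -22, -42, -86, -170, -342, -682, …
g: a_k = 2, 4, 4, 8/3, 4/3, 8/15, 8/45, 16/315, 4/315, 8/2835, …
Sum ⇒ L₀ = lclm(L_f,L_g) in ℚ(x)⟨Dx⟩.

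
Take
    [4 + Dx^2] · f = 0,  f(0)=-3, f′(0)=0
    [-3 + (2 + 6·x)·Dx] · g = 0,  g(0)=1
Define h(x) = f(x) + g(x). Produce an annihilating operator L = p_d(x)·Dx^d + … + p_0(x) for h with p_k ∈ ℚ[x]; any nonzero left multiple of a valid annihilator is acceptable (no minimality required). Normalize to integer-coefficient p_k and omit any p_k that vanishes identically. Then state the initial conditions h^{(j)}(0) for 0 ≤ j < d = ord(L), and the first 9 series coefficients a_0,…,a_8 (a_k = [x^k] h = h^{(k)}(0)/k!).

L = (-516 - 1152·x - 1728·x^2) + (56 + 936·x + 3456·x^2 + 3456·x^3)·Dx + (-129 - 288·x - 432·x^2)·Dx^2 + (14 + 234·x + 864·x^2 + 864·x^3)·Dx^3  (order 3).
h: a_k = -2, 3/2, 39/8, 27/16, -661/128, 1701/256, -225539/15360, 72171/2048, -295605781/3440640, …
ICs: h(0) = -2, h′(0) = 3/2, h′′(0) = 39/4.

f: a_k = -3, 0, 6, 0, -2, 0, 4/15, 0, -2/105, …
g: a_k = 1, 3/2, -9/8, 27/16, -405/128, 1701/256, -15309/1024, 72171/2048, -2814669/32768, …
L₀ := lclm(L_f,L_g); ord L₀ ≤ 2+1.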